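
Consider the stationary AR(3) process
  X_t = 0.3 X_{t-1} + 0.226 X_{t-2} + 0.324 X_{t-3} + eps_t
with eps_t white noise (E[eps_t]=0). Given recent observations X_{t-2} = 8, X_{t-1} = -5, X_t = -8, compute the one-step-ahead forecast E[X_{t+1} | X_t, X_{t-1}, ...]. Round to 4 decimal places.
E[X_{t+1} \mid \mathcal F_t] = -0.9380

For an AR(p) model X_t = c + sum_i phi_i X_{t-i} + eps_t, the
one-step-ahead conditional mean is
  E[X_{t+1} | X_t, ...] = c + sum_i phi_i X_{t+1-i}.
Substitute known values:
  E[X_{t+1} | ...] = (0.3) * (-8) + (0.226) * (-5) + (0.324) * (8)
                   = -0.9380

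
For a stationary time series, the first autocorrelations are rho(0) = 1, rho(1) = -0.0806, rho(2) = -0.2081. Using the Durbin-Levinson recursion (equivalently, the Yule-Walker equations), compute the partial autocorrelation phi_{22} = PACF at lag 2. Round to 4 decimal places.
\phi_{22} = -0.2160

The PACF at lag k is phi_{kk}, the last component of the solution
to the Yule-Walker system G_k phi = r_k where
  (G_k)_{ij} = rho(|i - j|), (r_k)_i = rho(i), i,j = 1..k.
Equivalently, Durbin-Levinson gives phi_{kk} iteratively:
  phi_{11} = rho(1)
  phi_{kk} = [rho(k) - sum_{j=1..k-1} phi_{k-1,j} rho(k-j)]
            / [1 - sum_{j=1..k-1} phi_{k-1,j} rho(j)],
  phi_{k,j} = phi_{k-1,j} - phi_{kk} phi_{k-1,k-j},  j = 1..k-1.
Step k = 1:
  phi_11 = rho(1) = -0.0806.
Step k = 2:
  phi_22 = [rho(2) - phi_11 rho(1)] / [1 - phi_11 rho(1)] = [-0.2081 - (-0.0806)(-0.0806)] / [1 - (-0.0806)(-0.0806)]
         = -0.21459636 / 0.99350364 = -0.216.
Therefore phi_{22} = -0.2160.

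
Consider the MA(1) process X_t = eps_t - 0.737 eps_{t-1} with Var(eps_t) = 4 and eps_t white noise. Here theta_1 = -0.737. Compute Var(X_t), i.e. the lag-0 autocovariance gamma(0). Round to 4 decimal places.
\gamma(0) = 6.1727

For an MA(q) process X_t = eps_t + sum_i theta_i eps_{t-i} with
Var(eps_t) = sigma^2, the variance is
  gamma(0) = sigma^2 * (1 + sum_i theta_i^2).
  sum_i theta_i^2 = (-0.737)^2 = 0.543169.
  gamma(0) = 4 * (1 + 0.543169) = 4 * 1.543169 = 6.172676, which rounds to 6.1727.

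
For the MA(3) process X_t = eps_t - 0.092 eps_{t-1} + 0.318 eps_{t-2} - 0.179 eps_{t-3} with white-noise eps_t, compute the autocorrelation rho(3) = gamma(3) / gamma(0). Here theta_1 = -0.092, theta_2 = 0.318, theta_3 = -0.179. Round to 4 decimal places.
\rho(3) = -0.1568

For an MA(q) process with theta_0 = 1, the autocovariance is
  gamma(k) = sigma^2 * sum_{i=0..q-k} theta_i * theta_{i+k},
and rho(k) = gamma(k) / gamma(0). Sigma^2 cancels.
  numerator   = (1)*(-0.179) = -0.179.
  denominator = (1)^2 + (-0.092)^2 + (0.318)^2 + (-0.179)^2 = 1.141629.
  rho(3) = -0.179 / 1.141629 = -0.1568.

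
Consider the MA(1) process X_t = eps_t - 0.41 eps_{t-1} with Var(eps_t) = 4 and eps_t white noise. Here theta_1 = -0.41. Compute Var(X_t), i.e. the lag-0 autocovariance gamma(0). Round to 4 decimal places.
\gamma(0) = 4.6724

For an MA(q) process X_t = eps_t + sum_i theta_i eps_{t-i} with
Var(eps_t) = sigma^2, the variance is
  gamma(0) = sigma^2 * (1 + sum_i theta_i^2).
  sum_i theta_i^2 = (-0.41)^2 = 0.1681.
  gamma(0) = 4 * (1 + 0.1681) = 4 * 1.1681 = 4.6724.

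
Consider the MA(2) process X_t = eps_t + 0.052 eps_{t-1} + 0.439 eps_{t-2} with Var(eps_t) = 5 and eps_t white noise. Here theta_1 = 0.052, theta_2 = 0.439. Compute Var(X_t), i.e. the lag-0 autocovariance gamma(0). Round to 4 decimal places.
\gamma(0) = 5.9771

For an MA(q) process X_t = eps_t + sum_i theta_i eps_{t-i} with
Var(eps_t) = sigma^2, the variance is
  gamma(0) = sigma^2 * (1 + sum_i theta_i^2).
  sum_i theta_i^2 = (0.052)^2 + (0.439)^2 = 0.002704 + 0.192721 = 0.195425.
  gamma(0) = 5 * (1 + 0.195425) = 5 * 1.195425 = 5.977125, which rounds to 5.9771.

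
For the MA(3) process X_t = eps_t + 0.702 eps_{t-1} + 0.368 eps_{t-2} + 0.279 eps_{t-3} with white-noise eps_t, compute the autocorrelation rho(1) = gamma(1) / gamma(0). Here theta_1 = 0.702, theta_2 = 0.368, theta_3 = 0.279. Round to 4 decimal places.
\rho(1) = 0.6231

For an MA(q) process with theta_0 = 1, the autocovariance is
  gamma(k) = sigma^2 * sum_{i=0..q-k} theta_i * theta_{i+k},
and rho(k) = gamma(k) / gamma(0). Sigma^2 cancels.
  numerator   = (1)*(0.702) + (0.702)*(0.368) + (0.368)*(0.279) = 1.063008.
  denominator = (1)^2 + (0.702)^2 + (0.368)^2 + (0.279)^2 = 1.706069.
  rho(1) = 1.063008 / 1.706069 = 0.6231.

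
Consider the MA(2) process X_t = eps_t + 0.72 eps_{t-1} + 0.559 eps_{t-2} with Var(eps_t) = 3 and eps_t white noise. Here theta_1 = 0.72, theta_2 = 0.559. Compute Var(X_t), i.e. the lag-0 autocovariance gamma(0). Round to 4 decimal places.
\gamma(0) = 5.4926

For an MA(q) process X_t = eps_t + sum_i theta_i eps_{t-i} with
Var(eps_t) = sigma^2, the variance is
  gamma(0) = sigma^2 * (1 + sum_i theta_i^2).
  sum_i theta_i^2 = (0.72)^2 + (0.559)^2 = 0.5184 + 0.312481 = 0.830881.
  gamma(0) = 3 * (1 + 0.830881) = 3 * 1.830881 = 5.492643, which rounds to 5.4926.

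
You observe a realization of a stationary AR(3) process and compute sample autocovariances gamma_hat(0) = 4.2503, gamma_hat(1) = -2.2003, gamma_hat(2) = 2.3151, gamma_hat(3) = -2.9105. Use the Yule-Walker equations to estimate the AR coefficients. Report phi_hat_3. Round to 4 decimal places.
\hat\phi_{3} = -0.5000

The Yule-Walker equations for an AR(p) process read, in matrix form,
  Gamma_p phi = r_p,   with   (Gamma_p)_{ij} = gamma(|i - j|),
                       (r_p)_i = gamma(i),   i,j = 1..p.
Substitute the sample gammas (Toeplitz matrix and right-hand side of size 3):
  Gamma_p = [[4.2503, -2.2003, 2.3151], [-2.2003, 4.2503, -2.2003], [2.3151, -2.2003, 4.2503]]
  r_p     = [-2.2003, 2.3151, -2.9105]
Written out (R1..R3):
  (R1) 4.2503 phi_1 - 2.2003 phi_2 + 2.3151 phi_3 = -2.2003
  (R2) -2.2003 phi_1 + 4.2503 phi_2 - 2.2003 phi_3 = 2.3151
  (R3) 2.3151 phi_1 - 2.2003 phi_2 + 4.2503 phi_3 = -2.9105
Gaussian elimination:
  R2 <- R2 - (-2.2003/4.2503) R1 = R2 - (-0.517681) R1:  3.111246 phi_2 - 1.001816 phi_3 = 1.176046
  R3 <- R3 - (2.3151/4.2503) R1 = R3 - (0.544691) R1:  -1.001816 phi_2 + 2.989286 phi_3 = -1.712016
  R3 <- R3 - (-1.001816/3.111246) R2 = R3 - (-0.321998) R2:  2.666703 phi_3 = -1.333331
Back-substitution:
  phi_hat_3 = -1.333331 / 2.666703 = -0.499993
  phi_hat_2 = (1.176046 - (-1.001816)(-0.499993)) / 3.111246 = 0.217002
  phi_hat_1 = (-2.2003 - (-2.2003)(0.217002) - (2.3151)(-0.499993)) / 4.2503 = -0.133002
So phi_hat = [-0.1330, 0.2170, -0.5000].
Therefore phi_hat_3 = -0.5000.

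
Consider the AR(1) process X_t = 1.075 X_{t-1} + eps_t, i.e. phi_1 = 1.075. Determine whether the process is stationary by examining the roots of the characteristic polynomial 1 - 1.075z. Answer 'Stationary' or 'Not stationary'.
\text{Not stationary}

The AR(p) characteristic polynomial is P(z) = 1 - 1.075z.
Stationarity requires all roots to lie outside the unit circle, i.e. |z| > 1 for every root.
This is linear in z: 1 + (-1.075) z = 0  =>  z = -1/(-1.075) = 0.930233,  |z| = 0.930233.
Moduli of all roots: 0.9302.
All moduli strictly greater than 1? No.
Verdict: Not stationary.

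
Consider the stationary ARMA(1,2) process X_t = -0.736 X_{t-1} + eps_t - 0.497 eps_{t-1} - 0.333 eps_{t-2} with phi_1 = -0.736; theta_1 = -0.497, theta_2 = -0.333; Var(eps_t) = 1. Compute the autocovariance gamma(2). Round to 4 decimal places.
\gamma(2) = 1.4859

Multiply the model equation by X_{t-k} and take expectations. With theta_0 = psi_0 = 1 and psi_j the MA(infinity) weights, this gives
  gamma(k) - sum_i phi_i gamma(k-i) = c_k,
  c_k = sigma^2 * sum_{j=k..q} theta_j psi_{j-k}   (c_k = 0 for k > q),
using gamma(-m) = gamma(m).
psi-weights needed (psi_j = theta_j + sum_i phi_i psi_{j-i}):
  psi_1 = theta_1 + phi_1 = -0.497 + (-0.736) = -1.233
  psi_2 = theta_2 + phi_1 psi_1 = -0.333 + (-0.736)(-1.233) = 0.574488
Right-hand sides:
  c_0 = sigma^2 (1 + theta_1 psi_1 + theta_2 psi_2) = 1 * (1 + (-0.497)(-1.233) + (-0.333)(0.574488)) = 1 * 1.421496 = 1.421496
  c_1 = sigma^2 (theta_1 + theta_2 psi_1) = 1 * (-0.497 + (-0.333)(-1.233)) = -0.086411
  c_2 = sigma^2 theta_2 = 1 * (-0.333) = -0.333
Equations for k = 0 and k = 1 (AR order 1):
  gamma(0) = phi_1 gamma(1) + c_0
  gamma(1) = phi_1 gamma(0) + c_1
Substituting the second into the first: gamma(0) (1 - phi_1^2) = c_0 + phi_1 c_1, so
  gamma(0) = (c_0 + phi_1 c_1) / (1 - phi_1^2) = (1.421496 + (-0.736)(-0.086411)) / (1 - (-0.736)^2) = 1.485095 / 0.458304 = 3.240415.
  gamma(1) = phi_1 gamma(0) + c_1 = (-0.736)(3.240415) + (-0.086411) = -2.471356.
For k = 2: gamma(2) = phi_1 gamma(1) + c_2
  = (-0.736)(-2.471356) + (-0.333) = 1.485918.
Therefore gamma(2) = 1.4859 (to 4 decimal places).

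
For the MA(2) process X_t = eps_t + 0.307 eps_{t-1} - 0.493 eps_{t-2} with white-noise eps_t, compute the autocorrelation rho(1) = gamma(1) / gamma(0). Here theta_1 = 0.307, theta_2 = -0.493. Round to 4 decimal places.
\rho(1) = 0.1164

For an MA(q) process with theta_0 = 1, the autocovariance is
  gamma(k) = sigma^2 * sum_{i=0..q-k} theta_i * theta_{i+k},
and rho(k) = gamma(k) / gamma(0). Sigma^2 cancels.
  numerator   = (1)*(0.307) + (0.307)*(-0.493) = 0.155649.
  denominator = (1)^2 + (0.307)^2 + (-0.493)^2 = 1.337298.
  rho(1) = 0.155649 / 1.337298 = 0.1164.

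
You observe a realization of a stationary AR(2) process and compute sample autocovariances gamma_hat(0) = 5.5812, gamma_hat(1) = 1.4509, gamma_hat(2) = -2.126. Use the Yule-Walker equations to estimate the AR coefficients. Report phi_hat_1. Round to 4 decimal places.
\hat\phi_{1} = 0.3850

The Yule-Walker equations for an AR(p) process read, in matrix form,
  Gamma_p phi = r_p,   with   (Gamma_p)_{ij} = gamma(|i - j|),
                       (r_p)_i = gamma(i),   i,j = 1..p.
Substitute the sample gammas (Toeplitz matrix and right-hand side of size 2):
  Gamma_p = [[5.5812, 1.4509], [1.4509, 5.5812]]
  r_p     = [1.4509, -2.126]
Written out:
  5.5812 phi_1 + 1.4509 phi_2 = 1.4509
  1.4509 phi_1 + 5.5812 phi_2 = -2.126
Solve by Cramer's rule:
  det = gamma(0)^2 - gamma(1)^2 = (5.5812)^2 - (1.4509)^2 = 31.14979344 - 2.10511081 = 29.04468263
  phi_hat_1 = [gamma(1) gamma(0) - gamma(1) gamma(2)] / det = [(1.4509)(5.5812) - (1.4509)(-2.126)] / 29.04468263 = 11.18237648 / 29.04468263 = 0.385
  phi_hat_2 = [gamma(0) gamma(2) - gamma(1)^2] / det = [(5.5812)(-2.126) - (1.4509)^2] / 29.04468263 = -13.97074201 / 29.04468263 = -0.481
So phi_hat = [0.3850, -0.4810].
Therefore phi_hat_1 = 0.3850.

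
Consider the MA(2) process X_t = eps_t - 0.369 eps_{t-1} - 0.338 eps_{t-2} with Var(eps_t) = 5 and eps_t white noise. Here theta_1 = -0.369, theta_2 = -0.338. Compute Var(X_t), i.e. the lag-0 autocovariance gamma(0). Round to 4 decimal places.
\gamma(0) = 6.2520

For an MA(q) process X_t = eps_t + sum_i theta_i eps_{t-i} with
Var(eps_t) = sigma^2, the variance is
  gamma(0) = sigma^2 * (1 + sum_i theta_i^2).
  sum_i theta_i^2 = (-0.369)^2 + (-0.338)^2 = 0.136161 + 0.114244 = 0.250405.
  gamma(0) = 5 * (1 + 0.250405) = 5 * 1.250405 = 6.252025, which rounds to 6.2520.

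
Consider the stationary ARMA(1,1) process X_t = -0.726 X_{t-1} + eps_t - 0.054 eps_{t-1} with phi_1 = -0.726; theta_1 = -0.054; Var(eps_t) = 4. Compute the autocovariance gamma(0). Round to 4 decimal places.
\gamma(0) = 9.1459

Multiply the model equation by X_{t-k} and take expectations. With theta_0 = psi_0 = 1 and psi_j the MA(infinity) weights, this gives
  gamma(k) - sum_i phi_i gamma(k-i) = c_k,
  c_k = sigma^2 * sum_{j=k..q} theta_j psi_{j-k}   (c_k = 0 for k > q),
using gamma(-m) = gamma(m).
psi-weights needed (psi_j = theta_j + sum_i phi_i psi_{j-i}):
  psi_1 = theta_1 + phi_1 = -0.054 + (-0.726) = -0.78
Right-hand sides:
  c_0 = sigma^2 (1 + theta_1 psi_1) = 4 * (1 + (-0.054)(-0.78)) = 4 * 1.04212 = 4.16848
  c_1 = sigma^2 theta_1 = 4 * (-0.054) = -0.216
  c_2 = 0
Equations for k = 0 and k = 1 (AR order 1):
  gamma(0) = phi_1 gamma(1) + c_0
  gamma(1) = phi_1 gamma(0) + c_1
Substituting the second into the first: gamma(0) (1 - phi_1^2) = c_0 + phi_1 c_1, so
  gamma(0) = (c_0 + phi_1 c_1) / (1 - phi_1^2) = (4.16848 + (-0.726)(-0.216)) / (1 - (-0.726)^2) = 4.325296 / 0.472924 = 9.145859.
Therefore gamma(0) = 9.1459 (to 4 decimal places).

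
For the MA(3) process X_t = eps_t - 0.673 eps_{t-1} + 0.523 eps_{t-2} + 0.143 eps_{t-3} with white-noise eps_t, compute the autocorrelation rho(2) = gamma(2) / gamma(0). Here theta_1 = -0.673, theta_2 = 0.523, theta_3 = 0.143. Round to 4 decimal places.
\rho(2) = 0.2443

For an MA(q) process with theta_0 = 1, the autocovariance is
  gamma(k) = sigma^2 * sum_{i=0..q-k} theta_i * theta_{i+k},
and rho(k) = gamma(k) / gamma(0). Sigma^2 cancels.
  numerator   = (1)*(0.523) + (-0.673)*(0.143) = 0.426761.
  denominator = (1)^2 + (-0.673)^2 + (0.523)^2 + (0.143)^2 = 1.746907.
  rho(2) = 0.426761 / 1.746907 = 0.2443.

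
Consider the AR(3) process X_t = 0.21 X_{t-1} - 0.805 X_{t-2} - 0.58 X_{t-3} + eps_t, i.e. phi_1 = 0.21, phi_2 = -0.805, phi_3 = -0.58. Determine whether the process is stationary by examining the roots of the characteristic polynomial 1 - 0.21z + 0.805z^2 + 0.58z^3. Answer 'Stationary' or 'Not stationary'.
\text{Not stationary}

The AR(p) characteristic polynomial is P(z) = 1 - 0.21z + 0.805z^2 + 0.58z^3.
Stationarity requires all roots to lie outside the unit circle, i.e. |z| > 1 for every root.
Degree 3: look for a simple real root z0 first, then factor out (1 - z/z0) and solve the remaining quadratic.
Testing z0 = -2: P(-2) = 1 + (-0.21)(-2) + (0.805)(-2)^2 + (0.58)(-2)^3
  = 1 + (0.42) + (3.22) + (-4.64) = 0.  So z_0 = -2 is a root, |z_0| = 2.
Divide out the factor (1 + 0.5 z) = (1 - z/z0) (since 1/z0 = -0.5):
  P(z) = (1 + 0.5 z)(1 + (-0.71) z + (1.16) z^2)
  [check: z-coef -0.71 - (-0.5) = -0.21; z^2-coef 1.16 - (-0.5)(-0.71) = 0.805; z^3-coef -(-0.5)(1.16) = 0.58.]
Remaining roots from the quadratic factor 1 + (-0.71) z + (1.16) z^2:
  Set 1 + (-0.71) z + (1.16) z^2 = 0, i.e. a z^2 + b z + c = 0 with a = 1.16, b = -0.71, c = 1.
  Discriminant D = b^2 - 4ac = (-0.71)^2 - 4*(1.16)*1 = 0.5041 - (4.64) = -4.1359.
  D < 0, so the roots are the complex-conjugate pair z = (-b +/- i sqrt(-D)) / (2a) = 0.306 +/- 0.8766i.
  For a conjugate pair |z|^2 = z * conj(z) = (product of roots) = c/a = 1/(1.16) = 0.862069, so |z| = sqrt(0.862069) = 0.9285 for both roots.
Moduli of all roots: 2.0000, 0.9285, 0.9285.
All moduli strictly greater than 1? No.
Verdict: Not stationary.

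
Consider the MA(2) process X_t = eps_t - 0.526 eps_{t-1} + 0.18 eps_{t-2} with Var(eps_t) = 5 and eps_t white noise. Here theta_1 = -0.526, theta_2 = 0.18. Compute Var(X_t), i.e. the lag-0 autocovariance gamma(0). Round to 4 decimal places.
\gamma(0) = 6.5454

For an MA(q) process X_t = eps_t + sum_i theta_i eps_{t-i} with
Var(eps_t) = sigma^2, the variance is
  gamma(0) = sigma^2 * (1 + sum_i theta_i^2).
  sum_i theta_i^2 = (-0.526)^2 + (0.18)^2 = 0.276676 + 0.0324 = 0.309076.
  gamma(0) = 5 * (1 + 0.309076) = 5 * 1.309076 = 6.54538, which rounds to 6.5454.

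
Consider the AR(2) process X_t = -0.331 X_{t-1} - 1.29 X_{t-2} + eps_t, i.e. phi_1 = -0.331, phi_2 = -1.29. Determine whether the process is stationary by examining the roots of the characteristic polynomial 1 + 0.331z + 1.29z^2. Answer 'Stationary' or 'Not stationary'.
\text{Not stationary}

The AR(p) characteristic polynomial is P(z) = 1 + 0.331z + 1.29z^2.
Stationarity requires all roots to lie outside the unit circle, i.e. |z| > 1 for every root.
Set 1 + (0.331) z + (1.29) z^2 = 0, i.e. a z^2 + b z + c = 0 with a = 1.29, b = 0.331, c = 1.
Discriminant D = b^2 - 4ac = (0.331)^2 - 4*(1.29)*1 = 0.109561 - (5.16) = -5.050439.
D < 0, so the roots are the complex-conjugate pair z = (-b +/- i sqrt(-D)) / (2a) = -0.1283 +/- 0.8711i.
For a conjugate pair |z|^2 = z * conj(z) = (product of roots) = c/a = 1/(1.29) = 0.775194, so |z| = sqrt(0.775194) = 0.8805 for both roots.
Moduli of all roots: 0.8805, 0.8805.
All moduli strictly greater than 1? No.
Verdict: Not stationary.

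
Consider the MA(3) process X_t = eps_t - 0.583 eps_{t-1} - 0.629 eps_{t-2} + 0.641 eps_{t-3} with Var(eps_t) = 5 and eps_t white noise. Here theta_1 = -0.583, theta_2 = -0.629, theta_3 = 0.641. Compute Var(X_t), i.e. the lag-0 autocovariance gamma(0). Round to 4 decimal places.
\gamma(0) = 10.7321

For an MA(q) process X_t = eps_t + sum_i theta_i eps_{t-i} with
Var(eps_t) = sigma^2, the variance is
  gamma(0) = sigma^2 * (1 + sum_i theta_i^2).
  sum_i theta_i^2 = (-0.583)^2 + (-0.629)^2 + (0.641)^2 = 0.339889 + 0.395641 + 0.410881 = 1.146411.
  gamma(0) = 5 * (1 + 1.146411) = 5 * 2.146411 = 10.732055, which rounds to 10.7321.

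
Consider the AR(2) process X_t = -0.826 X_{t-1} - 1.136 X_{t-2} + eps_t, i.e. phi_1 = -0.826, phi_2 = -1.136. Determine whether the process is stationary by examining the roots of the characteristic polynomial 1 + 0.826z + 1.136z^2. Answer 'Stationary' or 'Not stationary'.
\text{Not stationary}

The AR(p) characteristic polynomial is P(z) = 1 + 0.826z + 1.136z^2.
Stationarity requires all roots to lie outside the unit circle, i.e. |z| > 1 for every root.
Set 1 + (0.826) z + (1.136) z^2 = 0, i.e. a z^2 + b z + c = 0 with a = 1.136, b = 0.826, c = 1.
Discriminant D = b^2 - 4ac = (0.826)^2 - 4*(1.136)*1 = 0.682276 - (4.544) = -3.861724.
D < 0, so the roots are the complex-conjugate pair z = (-b +/- i sqrt(-D)) / (2a) = -0.3636 +/- 0.8649i.
For a conjugate pair |z|^2 = z * conj(z) = (product of roots) = c/a = 1/(1.136) = 0.880282, so |z| = sqrt(0.880282) = 0.9382 for both roots.
Moduli of all roots: 0.9382, 0.9382.
All moduli strictly greater than 1? No.
Verdict: Not stationary.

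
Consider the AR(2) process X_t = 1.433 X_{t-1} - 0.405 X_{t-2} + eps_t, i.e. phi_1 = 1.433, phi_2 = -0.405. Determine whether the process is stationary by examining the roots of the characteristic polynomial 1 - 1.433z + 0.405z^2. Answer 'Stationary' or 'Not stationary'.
\text{Not stationary}

The AR(p) characteristic polynomial is P(z) = 1 - 1.433z + 0.405z^2.
Stationarity requires all roots to lie outside the unit circle, i.e. |z| > 1 for every root.
Set 1 + (-1.433) z + (0.405) z^2 = 0, i.e. a z^2 + b z + c = 0 with a = 0.405, b = -1.433, c = 1.
Discriminant D = b^2 - 4ac = (-1.433)^2 - 4*(0.405)*1 = 2.053489 - (1.62) = 0.433489.
D >= 0, so the roots are real: z = (-b +/- sqrt(D)) / (2a) = (1.433 +/- 0.658399) / (0.81).
  z_1 = (1.433 + 0.658399) / (0.81) = 2.582,   |z_1| = 2.582.
  z_2 = (1.433 - 0.658399) / (0.81) = 0.9563,   |z_2| = 0.9563.
Moduli of all roots: 2.5820, 0.9563.
All moduli strictly greater than 1? No.
Verdict: Not stationary.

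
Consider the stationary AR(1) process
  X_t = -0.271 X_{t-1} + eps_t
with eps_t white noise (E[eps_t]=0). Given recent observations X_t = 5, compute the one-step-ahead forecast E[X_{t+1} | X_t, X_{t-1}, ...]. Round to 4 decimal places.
E[X_{t+1} \mid \mathcal F_t] = -1.3550

For an AR(p) model X_t = c + sum_i phi_i X_{t-i} + eps_t, the
one-step-ahead conditional mean is
  E[X_{t+1} | X_t, ...] = c + sum_i phi_i X_{t+1-i}.
Substitute known values:
  E[X_{t+1} | ...] = (-0.271) * (5)
                   = -1.3550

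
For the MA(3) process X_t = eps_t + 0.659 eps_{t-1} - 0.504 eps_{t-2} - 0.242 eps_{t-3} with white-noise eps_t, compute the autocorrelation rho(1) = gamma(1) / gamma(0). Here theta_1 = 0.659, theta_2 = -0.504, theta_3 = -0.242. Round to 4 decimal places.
\rho(1) = 0.2569

For an MA(q) process with theta_0 = 1, the autocovariance is
  gamma(k) = sigma^2 * sum_{i=0..q-k} theta_i * theta_{i+k},
and rho(k) = gamma(k) / gamma(0). Sigma^2 cancels.
  numerator   = (1)*(0.659) + (0.659)*(-0.504) + (-0.504)*(-0.242) = 0.448832.
  denominator = (1)^2 + (0.659)^2 + (-0.504)^2 + (-0.242)^2 = 1.746861.
  rho(1) = 0.448832 / 1.746861 = 0.2569.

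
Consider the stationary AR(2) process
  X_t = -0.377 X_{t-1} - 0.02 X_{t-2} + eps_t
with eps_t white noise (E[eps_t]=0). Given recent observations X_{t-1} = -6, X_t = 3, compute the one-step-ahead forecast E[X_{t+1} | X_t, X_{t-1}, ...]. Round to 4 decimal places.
E[X_{t+1} \mid \mathcal F_t] = -1.0110

For an AR(p) model X_t = c + sum_i phi_i X_{t-i} + eps_t, the
one-step-ahead conditional mean is
  E[X_{t+1} | X_t, ...] = c + sum_i phi_i X_{t+1-i}.
Substitute known values:
  E[X_{t+1} | ...] = (-0.377) * (3) + (-0.02) * (-6)
                   = -1.0110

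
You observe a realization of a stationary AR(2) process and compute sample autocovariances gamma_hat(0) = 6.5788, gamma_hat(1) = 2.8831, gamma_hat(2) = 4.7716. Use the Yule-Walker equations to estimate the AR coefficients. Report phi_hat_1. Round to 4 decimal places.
\hat\phi_{1} = 0.1490

The Yule-Walker equations for an AR(p) process read, in matrix form,
  Gamma_p phi = r_p,   with   (Gamma_p)_{ij} = gamma(|i - j|),
                       (r_p)_i = gamma(i),   i,j = 1..p.
Substitute the sample gammas (Toeplitz matrix and right-hand side of size 2):
  Gamma_p = [[6.5788, 2.8831], [2.8831, 6.5788]]
  r_p     = [2.8831, 4.7716]
Written out:
  6.5788 phi_1 + 2.8831 phi_2 = 2.8831
  2.8831 phi_1 + 6.5788 phi_2 = 4.7716
Solve by Cramer's rule:
  det = gamma(0)^2 - gamma(1)^2 = (6.5788)^2 - (2.8831)^2 = 43.28060944 - 8.31226561 = 34.96834383
  phi_hat_1 = [gamma(1) gamma(0) - gamma(1) gamma(2)] / det = [(2.8831)(6.5788) - (2.8831)(4.7716)] / 34.96834383 = 5.21033832 / 34.96834383 = 0.149
  phi_hat_2 = [gamma(0) gamma(2) - gamma(1)^2] / det = [(6.5788)(4.7716) - (2.8831)^2] / 34.96834383 = 23.07913647 / 34.96834383 = 0.66
So phi_hat = [0.1490, 0.6600].
Therefore phi_hat_1 = 0.1490.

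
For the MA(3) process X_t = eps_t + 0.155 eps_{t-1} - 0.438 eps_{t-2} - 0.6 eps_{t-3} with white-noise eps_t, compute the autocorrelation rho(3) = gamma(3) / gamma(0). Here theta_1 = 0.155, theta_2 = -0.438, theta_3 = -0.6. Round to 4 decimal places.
\rho(3) = -0.3807

For an MA(q) process with theta_0 = 1, the autocovariance is
  gamma(k) = sigma^2 * sum_{i=0..q-k} theta_i * theta_{i+k},
and rho(k) = gamma(k) / gamma(0). Sigma^2 cancels.
  numerator   = (1)*(-0.6) = -0.6.
  denominator = (1)^2 + (0.155)^2 + (-0.438)^2 + (-0.6)^2 = 1.575869.
  rho(3) = -0.6 / 1.575869 = -0.3807.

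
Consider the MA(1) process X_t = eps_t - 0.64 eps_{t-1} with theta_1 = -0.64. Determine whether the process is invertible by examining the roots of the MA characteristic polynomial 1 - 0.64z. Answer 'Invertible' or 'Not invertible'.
\text{Invertible}

The MA(q) characteristic polynomial is P(z) = 1 - 0.64z.
Invertibility requires all roots to lie outside the unit circle, i.e. |z| > 1 for every root.
This is linear in z: 1 + (-0.64) z = 0  =>  z = -1/(-0.64) = 1.5625,  |z| = 1.5625.
Moduli of all roots: 1.5625.
All moduli strictly greater than 1? Yes.
Verdict: Invertible.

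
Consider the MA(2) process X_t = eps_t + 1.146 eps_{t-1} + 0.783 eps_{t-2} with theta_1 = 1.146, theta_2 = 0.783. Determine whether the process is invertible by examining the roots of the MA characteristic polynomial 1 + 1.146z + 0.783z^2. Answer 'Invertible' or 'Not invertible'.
\text{Invertible}

The MA(q) characteristic polynomial is P(z) = 1 + 1.146z + 0.783z^2.
Invertibility requires all roots to lie outside the unit circle, i.e. |z| > 1 for every root.
Set 1 + (1.146) z + (0.783) z^2 = 0, i.e. a z^2 + b z + c = 0 with a = 0.783, b = 1.146, c = 1.
Discriminant D = b^2 - 4ac = (1.146)^2 - 4*(0.783)*1 = 1.313316 - (3.132) = -1.818684.
D < 0, so the roots are the complex-conjugate pair z = (-b +/- i sqrt(-D)) / (2a) = -0.7318 +/- 0.8612i.
For a conjugate pair |z|^2 = z * conj(z) = (product of roots) = c/a = 1/(0.783) = 1.277139, so |z| = sqrt(1.277139) = 1.1301 for both roots.
Moduli of all roots: 1.1301, 1.1301.
All moduli strictly greater than 1? Yes.
Verdict: Invertible.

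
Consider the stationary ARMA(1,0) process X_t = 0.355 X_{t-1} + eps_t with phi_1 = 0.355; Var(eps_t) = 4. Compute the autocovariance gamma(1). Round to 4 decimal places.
\gamma(1) = 1.6248

Multiply the model equation by X_{t-k} and take expectations. With theta_0 = psi_0 = 1 and psi_j the MA(infinity) weights, this gives
  gamma(k) - sum_i phi_i gamma(k-i) = c_k,
  c_k = sigma^2 * sum_{j=k..q} theta_j psi_{j-k}   (c_k = 0 for k > q),
using gamma(-m) = gamma(m).
Pure AR (q = 0): c_0 = sigma^2 = 4, c_k = 0 for k >= 1.
Equations for k = 0 and k = 1 (AR order 1):
  gamma(0) = phi_1 gamma(1) + c_0
  gamma(1) = phi_1 gamma(0) + c_1
Substituting the second into the first: gamma(0) (1 - phi_1^2) = c_0 + phi_1 c_1, so
  gamma(0) = c_0 / (1 - phi_1^2) = 4 / (1 - (0.355)^2) = 4 / 0.873975 = 4.57679.
  gamma(1) = phi_1 gamma(0) = (0.355)(4.57679) = 1.62476.
Therefore gamma(1) = 1.6248 (to 4 decimal places).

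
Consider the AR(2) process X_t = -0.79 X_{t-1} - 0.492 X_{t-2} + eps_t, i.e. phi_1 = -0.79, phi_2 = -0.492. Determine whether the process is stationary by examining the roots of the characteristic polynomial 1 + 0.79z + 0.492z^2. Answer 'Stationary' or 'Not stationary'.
\text{Stationary}

The AR(p) characteristic polynomial is P(z) = 1 + 0.79z + 0.492z^2.
Stationarity requires all roots to lie outside the unit circle, i.e. |z| > 1 for every root.
Set 1 + (0.79) z + (0.492) z^2 = 0, i.e. a z^2 + b z + c = 0 with a = 0.492, b = 0.79, c = 1.
Discriminant D = b^2 - 4ac = (0.79)^2 - 4*(0.492)*1 = 0.6241 - (1.968) = -1.3439.
D < 0, so the roots are the complex-conjugate pair z = (-b +/- i sqrt(-D)) / (2a) = -0.8028 +/- 1.1781i.
For a conjugate pair |z|^2 = z * conj(z) = (product of roots) = c/a = 1/(0.492) = 2.03252, so |z| = sqrt(2.03252) = 1.4257 for both roots.
Moduli of all roots: 1.4257, 1.4257.
All moduli strictly greater than 1? Yes.
Verdict: Stationary.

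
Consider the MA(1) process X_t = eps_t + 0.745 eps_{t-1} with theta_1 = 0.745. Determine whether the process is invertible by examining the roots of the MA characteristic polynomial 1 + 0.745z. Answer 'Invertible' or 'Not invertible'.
\text{Invertible}

The MA(q) characteristic polynomial is P(z) = 1 + 0.745z.
Invertibility requires all roots to lie outside the unit circle, i.e. |z| > 1 for every root.
This is linear in z: 1 + (0.745) z = 0  =>  z = -1/(0.745) = -1.342282,  |z| = 1.342282.
Moduli of all roots: 1.3423.
All moduli strictly greater than 1? Yes.
Verdict: Invertible.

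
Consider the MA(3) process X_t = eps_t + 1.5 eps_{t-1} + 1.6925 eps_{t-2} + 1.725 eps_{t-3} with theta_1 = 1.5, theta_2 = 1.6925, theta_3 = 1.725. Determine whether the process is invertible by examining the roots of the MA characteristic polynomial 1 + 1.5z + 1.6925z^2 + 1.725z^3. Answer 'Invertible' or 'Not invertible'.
\text{Not invertible}

The MA(q) characteristic polynomial is P(z) = 1 + 1.5z + 1.6925z^2 + 1.725z^3.
Invertibility requires all roots to lie outside the unit circle, i.e. |z| > 1 for every root.
Degree 3: look for a simple real root z0 first, then factor out (1 - z/z0) and solve the remaining quadratic.
Testing z0 = -0.8: P(-0.8) = 1 + (1.5)(-0.8) + (1.6925)(-0.8)^2 + (1.725)(-0.8)^3
  = 1 + (-1.2) + (1.0832) + (-0.8832) = 0.  So z_0 = -0.8 is a root, |z_0| = 0.8.
Divide out the factor (1 + 1.25 z) = (1 - z/z0) (since 1/z0 = -1.25):
  P(z) = (1 + 1.25 z)(1 + (0.25) z + (1.38) z^2)
  [check: z-coef 0.25 - (-1.25) = 1.5; z^2-coef 1.38 - (-1.25)(0.25) = 1.6925; z^3-coef -(-1.25)(1.38) = 1.725.]
Remaining roots from the quadratic factor 1 + (0.25) z + (1.38) z^2:
  Set 1 + (0.25) z + (1.38) z^2 = 0, i.e. a z^2 + b z + c = 0 with a = 1.38, b = 0.25, c = 1.
  Discriminant D = b^2 - 4ac = (0.25)^2 - 4*(1.38)*1 = 0.0625 - (5.52) = -5.4575.
  D < 0, so the roots are the complex-conjugate pair z = (-b +/- i sqrt(-D)) / (2a) = -0.0906 +/- 0.8464i.
  For a conjugate pair |z|^2 = z * conj(z) = (product of roots) = c/a = 1/(1.38) = 0.724638, so |z| = sqrt(0.724638) = 0.8513 for both roots.
Moduli of all roots: 0.8000, 0.8513, 0.8513.
All moduli strictly greater than 1? No.
Verdict: Not invertible.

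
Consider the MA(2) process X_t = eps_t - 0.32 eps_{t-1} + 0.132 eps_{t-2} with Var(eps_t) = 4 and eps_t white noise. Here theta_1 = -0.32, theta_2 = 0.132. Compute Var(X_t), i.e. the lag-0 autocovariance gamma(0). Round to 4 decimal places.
\gamma(0) = 4.4793

For an MA(q) process X_t = eps_t + sum_i theta_i eps_{t-i} with
Var(eps_t) = sigma^2, the variance is
  gamma(0) = sigma^2 * (1 + sum_i theta_i^2).
  sum_i theta_i^2 = (-0.32)^2 + (0.132)^2 = 0.1024 + 0.017424 = 0.119824.
  gamma(0) = 4 * (1 + 0.119824) = 4 * 1.119824 = 4.479296, which rounds to 4.4793.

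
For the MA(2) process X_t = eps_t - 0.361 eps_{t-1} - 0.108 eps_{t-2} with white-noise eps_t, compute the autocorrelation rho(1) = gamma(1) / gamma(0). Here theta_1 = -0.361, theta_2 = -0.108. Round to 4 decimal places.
\rho(1) = -0.2820

For an MA(q) process with theta_0 = 1, the autocovariance is
  gamma(k) = sigma^2 * sum_{i=0..q-k} theta_i * theta_{i+k},
and rho(k) = gamma(k) / gamma(0). Sigma^2 cancels.
  numerator   = (1)*(-0.361) + (-0.361)*(-0.108) = -0.322012.
  denominator = (1)^2 + (-0.361)^2 + (-0.108)^2 = 1.141985.
  rho(1) = -0.322012 / 1.141985 = -0.2820.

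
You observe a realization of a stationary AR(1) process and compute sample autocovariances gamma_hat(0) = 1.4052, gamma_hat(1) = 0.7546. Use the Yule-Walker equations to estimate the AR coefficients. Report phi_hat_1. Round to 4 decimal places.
\hat\phi_{1} = 0.5370

The Yule-Walker equations for an AR(p) process read, in matrix form,
  Gamma_p phi = r_p,   with   (Gamma_p)_{ij} = gamma(|i - j|),
                       (r_p)_i = gamma(i),   i,j = 1..p.
Substitute the sample gammas (Toeplitz matrix and right-hand side of size 1):
  Gamma_p = [[1.4052]]
  r_p     = [0.7546]
With p = 1 this is the single equation gamma(0) phi_1 = gamma(1):
  phi_hat_1 = gamma(1) / gamma(0) = 0.7546 / 1.4052 = 0.5370.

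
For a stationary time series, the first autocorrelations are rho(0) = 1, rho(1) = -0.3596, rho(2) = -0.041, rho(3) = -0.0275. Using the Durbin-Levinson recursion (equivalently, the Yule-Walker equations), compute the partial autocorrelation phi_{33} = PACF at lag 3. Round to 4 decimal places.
\phi_{33} = -0.1379

The PACF at lag k is phi_{kk}, the last component of the solution
to the Yule-Walker system G_k phi = r_k where
  (G_k)_{ij} = rho(|i - j|), (r_k)_i = rho(i), i,j = 1..k.
Equivalently, Durbin-Levinson gives phi_{kk} iteratively:
  phi_{11} = rho(1)
  phi_{kk} = [rho(k) - sum_{j=1..k-1} phi_{k-1,j} rho(k-j)]
            / [1 - sum_{j=1..k-1} phi_{k-1,j} rho(j)],
  phi_{k,j} = phi_{k-1,j} - phi_{kk} phi_{k-1,k-j},  j = 1..k-1.
Step k = 1:
  phi_11 = rho(1) = -0.3596.
Step k = 2:
  phi_22 = [rho(2) - phi_11 rho(1)] / [1 - phi_11 rho(1)] = [-0.041 - (-0.3596)(-0.3596)] / [1 - (-0.3596)(-0.3596)]
         = -0.17031216 / 0.87068784 = -0.195606.
  Update: phi_21 = phi_11 - phi_22 phi_11 = -0.3596 - (-0.195606)(-0.3596) = -0.42994.
Step k = 3:
  phi_33 = [rho(3) - phi_21 rho(2) - phi_22 rho(1)] / [1 - phi_21 rho(1) - phi_22 rho(2)]
    numerator   = -0.0275 - (-0.42994)(-0.041) - (-0.195606)(-0.3596) = -0.11546762
    denominator = 1 - (-0.42994)(-0.3596) - (-0.195606)(-0.041) = 0.83737368
  phi_33 = -0.11546762 / 0.83737368 = -0.1379.
Therefore phi_{33} = -0.1379.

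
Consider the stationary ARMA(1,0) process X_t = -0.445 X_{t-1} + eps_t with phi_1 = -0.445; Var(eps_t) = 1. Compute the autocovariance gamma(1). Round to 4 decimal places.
\gamma(1) = -0.5549

Multiply the model equation by X_{t-k} and take expectations. With theta_0 = psi_0 = 1 and psi_j the MA(infinity) weights, this gives
  gamma(k) - sum_i phi_i gamma(k-i) = c_k,
  c_k = sigma^2 * sum_{j=k..q} theta_j psi_{j-k}   (c_k = 0 for k > q),
using gamma(-m) = gamma(m).
Pure AR (q = 0): c_0 = sigma^2 = 1, c_k = 0 for k >= 1.
Equations for k = 0 and k = 1 (AR order 1):
  gamma(0) = phi_1 gamma(1) + c_0
  gamma(1) = phi_1 gamma(0) + c_1
Substituting the second into the first: gamma(0) (1 - phi_1^2) = c_0 + phi_1 c_1, so
  gamma(0) = c_0 / (1 - phi_1^2) = 1 / (1 - (-0.445)^2) = 1 / 0.801975 = 1.246922.
  gamma(1) = phi_1 gamma(0) = (-0.445)(1.246922) = -0.55488.
Therefore gamma(1) = -0.5549 (to 4 decimal places).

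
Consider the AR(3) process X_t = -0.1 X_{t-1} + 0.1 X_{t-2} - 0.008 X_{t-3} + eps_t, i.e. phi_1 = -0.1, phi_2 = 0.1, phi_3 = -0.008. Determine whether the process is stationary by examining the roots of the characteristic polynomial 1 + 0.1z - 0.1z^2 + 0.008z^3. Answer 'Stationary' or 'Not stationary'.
\text{Stationary}

The AR(p) characteristic polynomial is P(z) = 1 + 0.1z - 0.1z^2 + 0.008z^3.
Stationarity requires all roots to lie outside the unit circle, i.e. |z| > 1 for every root.
Degree 3: look for a simple real root z0 first, then factor out (1 - z/z0) and solve the remaining quadratic.
Testing z0 = -2.5: P(-2.5) = 1 + (0.1)(-2.5) + (-0.1)(-2.5)^2 + (0.008)(-2.5)^3
  = 1 + (-0.25) + (-0.625) + (-0.125) = 0.  So z_0 = -2.5 is a root, |z_0| = 2.5.
Divide out the factor (1 + 0.4 z) = (1 - z/z0) (since 1/z0 = -0.4):
  P(z) = (1 + 0.4 z)(1 + (-0.3) z + (0.02) z^2)
  [check: z-coef -0.3 - (-0.4) = 0.1; z^2-coef 0.02 - (-0.4)(-0.3) = -0.1; z^3-coef -(-0.4)(0.02) = 0.008.]
Remaining roots from the quadratic factor 1 + (-0.3) z + (0.02) z^2:
  Set 1 + (-0.3) z + (0.02) z^2 = 0, i.e. a z^2 + b z + c = 0 with a = 0.02, b = -0.3, c = 1.
  Discriminant D = b^2 - 4ac = (-0.3)^2 - 4*(0.02)*1 = 0.09 - (0.08) = 0.01.
  D >= 0, so the roots are real: z = (-b +/- sqrt(D)) / (2a) = (0.3 +/- 0.1) / (0.04).
    z_1 = (0.3 + 0.1) / (0.04) = 10,   |z_1| = 10.
    z_2 = (0.3 - 0.1) / (0.04) = 5,   |z_2| = 5.
Moduli of all roots: 2.5000, 10.0000, 5.0000.
All moduli strictly greater than 1? Yes.
Verdict: Stationary.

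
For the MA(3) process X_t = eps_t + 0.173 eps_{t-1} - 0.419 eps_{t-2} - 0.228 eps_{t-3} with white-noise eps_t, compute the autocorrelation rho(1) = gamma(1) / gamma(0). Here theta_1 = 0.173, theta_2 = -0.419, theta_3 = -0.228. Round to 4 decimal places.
\rho(1) = 0.1559

For an MA(q) process with theta_0 = 1, the autocovariance is
  gamma(k) = sigma^2 * sum_{i=0..q-k} theta_i * theta_{i+k},
and rho(k) = gamma(k) / gamma(0). Sigma^2 cancels.
  numerator   = (1)*(0.173) + (0.173)*(-0.419) + (-0.419)*(-0.228) = 0.196045.
  denominator = (1)^2 + (0.173)^2 + (-0.419)^2 + (-0.228)^2 = 1.257474.
  rho(1) = 0.196045 / 1.257474 = 0.1559.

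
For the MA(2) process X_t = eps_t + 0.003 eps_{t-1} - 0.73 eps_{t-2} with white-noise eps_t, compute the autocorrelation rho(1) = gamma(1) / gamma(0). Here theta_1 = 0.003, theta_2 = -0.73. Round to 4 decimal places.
\rho(1) = 0.0005

For an MA(q) process with theta_0 = 1, the autocovariance is
  gamma(k) = sigma^2 * sum_{i=0..q-k} theta_i * theta_{i+k},
and rho(k) = gamma(k) / gamma(0). Sigma^2 cancels.
  numerator   = (1)*(0.003) + (0.003)*(-0.73) = 0.00081.
  denominator = (1)^2 + (0.003)^2 + (-0.73)^2 = 1.532909.
  rho(1) = 0.00081 / 1.532909 = 0.0005.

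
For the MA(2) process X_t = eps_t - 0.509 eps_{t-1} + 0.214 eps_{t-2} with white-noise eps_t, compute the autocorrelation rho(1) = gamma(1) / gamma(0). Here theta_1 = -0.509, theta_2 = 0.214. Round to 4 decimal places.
\rho(1) = -0.4736

For an MA(q) process with theta_0 = 1, the autocovariance is
  gamma(k) = sigma^2 * sum_{i=0..q-k} theta_i * theta_{i+k},
and rho(k) = gamma(k) / gamma(0). Sigma^2 cancels.
  numerator   = (1)*(-0.509) + (-0.509)*(0.214) = -0.617926.
  denominator = (1)^2 + (-0.509)^2 + (0.214)^2 = 1.304877.
  rho(1) = -0.617926 / 1.304877 = -0.4736.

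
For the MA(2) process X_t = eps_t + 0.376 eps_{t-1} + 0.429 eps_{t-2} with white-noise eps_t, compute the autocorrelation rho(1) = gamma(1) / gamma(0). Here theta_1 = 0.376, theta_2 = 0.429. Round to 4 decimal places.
\rho(1) = 0.4054

For an MA(q) process with theta_0 = 1, the autocovariance is
  gamma(k) = sigma^2 * sum_{i=0..q-k} theta_i * theta_{i+k},
and rho(k) = gamma(k) / gamma(0). Sigma^2 cancels.
  numerator   = (1)*(0.376) + (0.376)*(0.429) = 0.537304.
  denominator = (1)^2 + (0.376)^2 + (0.429)^2 = 1.325417.
  rho(1) = 0.537304 / 1.325417 = 0.4054.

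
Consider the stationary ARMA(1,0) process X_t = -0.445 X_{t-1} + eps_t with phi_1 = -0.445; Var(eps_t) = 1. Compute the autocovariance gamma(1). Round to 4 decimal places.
\gamma(1) = -0.5549

Multiply the model equation by X_{t-k} and take expectations. With theta_0 = psi_0 = 1 and psi_j the MA(infinity) weights, this gives
  gamma(k) - sum_i phi_i gamma(k-i) = c_k,
  c_k = sigma^2 * sum_{j=k..q} theta_j psi_{j-k}   (c_k = 0 for k > q),
using gamma(-m) = gamma(m).
Pure AR (q = 0): c_0 = sigma^2 = 1, c_k = 0 for k >= 1.
Equations for k = 0 and k = 1 (AR order 1):
  gamma(0) = phi_1 gamma(1) + c_0
  gamma(1) = phi_1 gamma(0) + c_1
Substituting the second into the first: gamma(0) (1 - phi_1^2) = c_0 + phi_1 c_1, so
  gamma(0) = c_0 / (1 - phi_1^2) = 1 / (1 - (-0.445)^2) = 1 / 0.801975 = 1.246922.
  gamma(1) = phi_1 gamma(0) = (-0.445)(1.246922) = -0.55488.
Therefore gamma(1) = -0.5549 (to 4 decimal places).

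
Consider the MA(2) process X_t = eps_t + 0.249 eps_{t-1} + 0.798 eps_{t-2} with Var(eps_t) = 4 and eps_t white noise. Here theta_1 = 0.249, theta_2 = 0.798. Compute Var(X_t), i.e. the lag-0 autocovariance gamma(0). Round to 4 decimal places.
\gamma(0) = 6.7952

For an MA(q) process X_t = eps_t + sum_i theta_i eps_{t-i} with
Var(eps_t) = sigma^2, the variance is
  gamma(0) = sigma^2 * (1 + sum_i theta_i^2).
  sum_i theta_i^2 = (0.249)^2 + (0.798)^2 = 0.062001 + 0.636804 = 0.698805.
  gamma(0) = 4 * (1 + 0.698805) = 4 * 1.698805 = 6.79522, which rounds to 6.7952.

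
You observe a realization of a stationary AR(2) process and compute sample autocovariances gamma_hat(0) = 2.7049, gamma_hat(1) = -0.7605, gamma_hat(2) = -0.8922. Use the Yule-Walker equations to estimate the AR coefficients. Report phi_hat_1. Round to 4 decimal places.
\hat\phi_{1} = -0.4060

The Yule-Walker equations for an AR(p) process read, in matrix form,
  Gamma_p phi = r_p,   with   (Gamma_p)_{ij} = gamma(|i - j|),
                       (r_p)_i = gamma(i),   i,j = 1..p.
Substitute the sample gammas (Toeplitz matrix and right-hand side of size 2):
  Gamma_p = [[2.7049, -0.7605], [-0.7605, 2.7049]]
  r_p     = [-0.7605, -0.8922]
Written out:
  2.7049 phi_1 - 0.7605 phi_2 = -0.7605
  -0.7605 phi_1 + 2.7049 phi_2 = -0.8922
Solve by Cramer's rule:
  det = gamma(0)^2 - gamma(1)^2 = (2.7049)^2 - (-0.7605)^2 = 7.31648401 - 0.57836025 = 6.73812376
  phi_hat_1 = [gamma(1) gamma(0) - gamma(1) gamma(2)] / det = [(-0.7605)(2.7049) - (-0.7605)(-0.8922)] / 6.73812376 = -2.73559455 / 6.73812376 = -0.406
  phi_hat_2 = [gamma(0) gamma(2) - gamma(1)^2] / det = [(2.7049)(-0.8922) - (-0.7605)^2] / 6.73812376 = -2.99167203 / 6.73812376 = -0.444
So phi_hat = [-0.4060, -0.4440].
Therefore phi_hat_1 = -0.4060.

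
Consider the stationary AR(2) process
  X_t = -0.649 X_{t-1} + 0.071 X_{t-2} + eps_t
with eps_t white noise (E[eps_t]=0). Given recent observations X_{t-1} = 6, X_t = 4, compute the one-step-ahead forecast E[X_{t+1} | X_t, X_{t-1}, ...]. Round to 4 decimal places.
E[X_{t+1} \mid \mathcal F_t] = -2.1700

For an AR(p) model X_t = c + sum_i phi_i X_{t-i} + eps_t, the
one-step-ahead conditional mean is
  E[X_{t+1} | X_t, ...] = c + sum_i phi_i X_{t+1-i}.
Substitute known values:
  E[X_{t+1} | ...] = (-0.649) * (4) + (0.071) * (6)
                   = -2.1700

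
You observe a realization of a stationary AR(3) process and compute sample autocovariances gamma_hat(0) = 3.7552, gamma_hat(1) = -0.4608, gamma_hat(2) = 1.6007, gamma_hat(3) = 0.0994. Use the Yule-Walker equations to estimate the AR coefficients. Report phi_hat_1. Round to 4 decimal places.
\hat\phi_{1} = -0.1270

The Yule-Walker equations for an AR(p) process read, in matrix form,
  Gamma_p phi = r_p,   with   (Gamma_p)_{ij} = gamma(|i - j|),
                       (r_p)_i = gamma(i),   i,j = 1..p.
Substitute the sample gammas (Toeplitz matrix and right-hand side of size 3):
  Gamma_p = [[3.7552, -0.4608, 1.6007], [-0.4608, 3.7552, -0.4608], [1.6007, -0.4608, 3.7552]]
  r_p     = [-0.4608, 1.6007, 0.0994]
Written out (R1..R3):
  (R1) 3.7552 phi_1 - 0.4608 phi_2 + 1.6007 phi_3 = -0.4608
  (R2) -0.4608 phi_1 + 3.7552 phi_2 - 0.4608 phi_3 = 1.6007
  (R3) 1.6007 phi_1 - 0.4608 phi_2 + 3.7552 phi_3 = 0.0994
Gaussian elimination:
  R2 <- R2 - (-0.4608/3.7552) R1 = R2 - (-0.12271) R1:  3.698655 phi_2 - 0.264378 phi_3 = 1.544155
  R3 <- R3 - (1.6007/3.7552) R1 = R3 - (0.426262) R1:  -0.264378 phi_2 + 3.072882 phi_3 = 0.295822
  R3 <- R3 - (-0.264378/3.698655) R2 = R3 - (-0.07148) R2:  3.053984 phi_3 = 0.406197
Back-substitution:
  phi_hat_3 = 0.406197 / 3.053984 = 0.133006
  phi_hat_2 = (1.544155 - (-0.264378)(0.133006)) / 3.698655 = 0.426998
  phi_hat_1 = (-0.4608 - (-0.4608)(0.426998) - (1.6007)(0.133006)) / 3.7552 = -0.127008
So phi_hat = [-0.1270, 0.4270, 0.1330].
Therefore phi_hat_1 = -0.1270.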